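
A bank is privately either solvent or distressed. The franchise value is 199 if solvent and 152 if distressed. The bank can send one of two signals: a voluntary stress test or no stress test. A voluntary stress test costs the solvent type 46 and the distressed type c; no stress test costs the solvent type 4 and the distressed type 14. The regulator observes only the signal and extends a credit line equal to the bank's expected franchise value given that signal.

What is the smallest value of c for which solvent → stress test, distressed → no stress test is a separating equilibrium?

Under separation: stress test → solvent (pays 199); no stress test → distressed (pays 152).
Solvent: 199 − 46 = 153 ≥ 152 − 4 = 148. Holds regardless of c. ✓
Distressed: 152 − 14 ≥ 199 − c, so c ≥ 199 − 138 = 61.

61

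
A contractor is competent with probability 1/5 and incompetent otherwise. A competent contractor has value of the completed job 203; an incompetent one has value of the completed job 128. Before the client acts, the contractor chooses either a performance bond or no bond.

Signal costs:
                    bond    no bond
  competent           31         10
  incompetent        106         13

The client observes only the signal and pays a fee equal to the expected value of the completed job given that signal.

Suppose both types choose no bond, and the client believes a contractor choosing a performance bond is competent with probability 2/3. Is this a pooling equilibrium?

No

At the pooled signal (no bond) the client holds the prior 1/5 and pays 1/5·203 + 4/5·128 = 143. Off-path (bond) belief 2/3 gives 2/3·203 + 1/3·128 = 178.
Competent: no bond gives 143 − 10 = 133; bond gives 178 − 31 = 147. Deviates. ✗
Incompetent: no bond gives 143 − 13 = 130; bond gives 178 − 106 = 72. Stays. ✓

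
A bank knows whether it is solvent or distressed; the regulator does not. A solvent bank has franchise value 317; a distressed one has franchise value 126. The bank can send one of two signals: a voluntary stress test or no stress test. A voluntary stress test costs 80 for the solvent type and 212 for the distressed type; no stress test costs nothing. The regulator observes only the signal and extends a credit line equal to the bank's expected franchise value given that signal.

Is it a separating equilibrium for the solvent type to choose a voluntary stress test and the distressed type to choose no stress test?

Yes

If types separate, stress test earns payment 317 and no stress test earns 126.
Solvent: stress test gives 317 − 80 = 237; no stress test gives 126 − 0 = 126. No deviation. ✓
Distressed: no stress test gives 126 − 0 = 126; stress test gives 317 − 212 = 105. No deviation. ✓
Neither type gains from mimicking the other.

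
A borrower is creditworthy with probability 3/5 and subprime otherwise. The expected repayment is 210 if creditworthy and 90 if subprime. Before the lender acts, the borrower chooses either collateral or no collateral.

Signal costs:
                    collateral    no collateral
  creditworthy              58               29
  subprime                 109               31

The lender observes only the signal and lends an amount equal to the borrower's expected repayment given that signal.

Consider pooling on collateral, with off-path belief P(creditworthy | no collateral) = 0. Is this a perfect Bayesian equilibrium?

No

At the pooled signal (collateral) the lender holds the prior 3/5 and pays 3/5·210 + 2/5·90 = 162. Off-path (no collateral) belief 0 gives 0·210 + 1·90 = 90.
Creditworthy: collateral gives 162 − 58 = 104; no collateral gives 90 − 29 = 61. Stays. ✓
Subprime: collateral gives 162 − 109 = 53; no collateral gives 90 − 31 = 59. Deviates. ✗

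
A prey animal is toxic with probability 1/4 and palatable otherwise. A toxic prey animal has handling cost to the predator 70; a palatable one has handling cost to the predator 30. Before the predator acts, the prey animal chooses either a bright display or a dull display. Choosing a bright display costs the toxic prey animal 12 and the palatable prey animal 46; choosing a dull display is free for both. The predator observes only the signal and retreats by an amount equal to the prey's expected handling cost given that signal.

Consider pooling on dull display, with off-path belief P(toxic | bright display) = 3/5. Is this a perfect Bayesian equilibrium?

At the pooled signal (dull display) the predator holds the prior 1/4 and pays 1/4·70 + 3/4·30 = 40. Off-path (bright display) belief 3/5 gives 3/5·70 + 2/5·30 = 54.
Toxic: dull display gives 40 − 0 = 40; bright display gives 54 − 12 = 42. Deviates. ✗
Palatable: dull display gives 40 − 0 = 40; bright display gives 54 − 46 = 8. Stays. ✓

No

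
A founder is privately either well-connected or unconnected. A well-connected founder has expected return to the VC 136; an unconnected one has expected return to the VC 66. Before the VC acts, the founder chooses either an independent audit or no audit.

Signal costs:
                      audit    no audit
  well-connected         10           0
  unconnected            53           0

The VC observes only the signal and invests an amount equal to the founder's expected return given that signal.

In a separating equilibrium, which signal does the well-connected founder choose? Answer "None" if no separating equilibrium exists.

Try well-connected → audit, unconnected → no audit:
  If types separate, audit earns payment 136 and no audit earns 66.
  Well-connected: audit gives 136 − 10 = 126; no audit gives 66 − 0 = 66. No deviation. ✓
  Unconnected: no audit gives 66 − 0 = 66; audit gives 136 − 53 = 83. Would deviate. ✗
Try well-connected → no audit, unconnected → audit:
  If types separate, no audit earns payment 136 and audit earns 66.
  Well-connected: no audit gives 136 − 0 = 136; audit gives 66 − 10 = 56. No deviation. ✓
  Unconnected: audit gives 66 − 53 = 13; no audit gives 136 − 0 = 136. Would deviate. ✗
Neither assignment is incentive-compatible.

None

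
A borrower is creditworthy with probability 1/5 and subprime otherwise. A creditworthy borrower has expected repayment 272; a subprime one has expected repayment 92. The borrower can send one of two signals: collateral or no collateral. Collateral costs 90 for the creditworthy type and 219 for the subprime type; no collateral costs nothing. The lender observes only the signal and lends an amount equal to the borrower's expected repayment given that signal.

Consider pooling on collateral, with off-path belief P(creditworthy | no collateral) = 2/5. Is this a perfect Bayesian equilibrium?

No

On the equilibrium path (collateral) the lender holds the prior 1/5 and pays 1/5·272 + 4/5·92 = 128. Off-path (no collateral) belief 2/5 gives 2/5·272 + 3/5·92 = 164.
Creditworthy: collateral gives 128 − 90 = 38; no collateral gives 164 − 0 = 164. Deviates. ✗
Subprime: collateral gives 128 − 219 = -91; no collateral gives 164 − 0 = 164. Deviates. ✗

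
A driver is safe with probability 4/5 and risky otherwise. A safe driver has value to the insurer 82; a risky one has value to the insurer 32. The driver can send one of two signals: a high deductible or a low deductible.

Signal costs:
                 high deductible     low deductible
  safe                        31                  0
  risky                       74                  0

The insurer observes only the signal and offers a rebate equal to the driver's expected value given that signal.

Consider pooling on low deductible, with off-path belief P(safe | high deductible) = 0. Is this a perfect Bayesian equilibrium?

At the pooled signal (low deductible) the insurer holds the prior 4/5 and pays 4/5·82 + 1/5·32 = 72. Off-path (high deductible) belief 0 gives 0·82 + 1·32 = 32.
Safe: low deductible gives 72 − 0 = 72; high deductible gives 32 − 31 = 1. Stays. ✓
Risky: low deductible gives 72 − 0 = 72; high deductible gives 32 − 74 = -42. Stays. ✓

Yes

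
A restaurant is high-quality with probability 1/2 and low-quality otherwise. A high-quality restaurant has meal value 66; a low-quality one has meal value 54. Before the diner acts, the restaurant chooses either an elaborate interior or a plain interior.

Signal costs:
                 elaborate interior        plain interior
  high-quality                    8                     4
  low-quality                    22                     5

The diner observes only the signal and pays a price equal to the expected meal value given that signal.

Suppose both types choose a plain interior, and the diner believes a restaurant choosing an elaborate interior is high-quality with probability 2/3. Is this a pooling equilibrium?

Yes

On the equilibrium path (plain interior) the diner holds the prior 1/2 and pays 1/2·66 + 1/2·54 = 60. Off-path (elaborate interior) belief 2/3 gives 2/3·66 + 1/3·54 = 62.
High-quality: plain interior gives 60 − 4 = 56; elaborate interior gives 62 − 8 = 54. Stays. ✓
Low-quality: plain interior gives 60 − 5 = 55; elaborate interior gives 62 − 22 = 40. Stays. ✓
Beliefs are Bayes-consistent on-path and both types best-respond.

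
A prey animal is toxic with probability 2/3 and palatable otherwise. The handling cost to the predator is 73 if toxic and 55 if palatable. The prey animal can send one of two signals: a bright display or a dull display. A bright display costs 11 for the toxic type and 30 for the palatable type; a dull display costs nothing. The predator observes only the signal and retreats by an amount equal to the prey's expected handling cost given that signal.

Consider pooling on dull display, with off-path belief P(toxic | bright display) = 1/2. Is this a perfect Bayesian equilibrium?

At the pooled signal (dull display) the predator holds the prior 2/3 and pays 2/3·73 + 1/3·55 = 67. Off-path (bright display) belief 1/2 gives 1/2·73 + 1/2·55 = 64.
Toxic: dull display gives 67 − 0 = 67; bright display gives 64 − 11 = 53. Stays. ✓
Palatable: dull display gives 67 − 0 = 67; bright display gives 64 − 30 = 34. Stays. ✓

Yes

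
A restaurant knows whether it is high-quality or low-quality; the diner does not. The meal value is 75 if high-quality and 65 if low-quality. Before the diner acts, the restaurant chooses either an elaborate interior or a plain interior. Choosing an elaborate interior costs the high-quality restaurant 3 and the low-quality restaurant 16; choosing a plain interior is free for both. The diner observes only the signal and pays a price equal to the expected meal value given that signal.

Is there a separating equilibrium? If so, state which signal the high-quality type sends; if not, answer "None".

elaborate interior

Try high-quality → elaborate interior, low-quality → plain interior:
  Under separation the diner infers type exactly: elaborate interior → high-quality (pays 75), plain interior → low-quality (pays 65).
  High-quality: elaborate interior gives 75 − 3 = 72; plain interior gives 65 − 0 = 65. No deviation. ✓
  Low-quality: plain interior gives 65 − 0 = 65; elaborate interior gives 75 − 16 = 59. No deviation. ✓
Both hold — the high-quality type sends elaborate interior.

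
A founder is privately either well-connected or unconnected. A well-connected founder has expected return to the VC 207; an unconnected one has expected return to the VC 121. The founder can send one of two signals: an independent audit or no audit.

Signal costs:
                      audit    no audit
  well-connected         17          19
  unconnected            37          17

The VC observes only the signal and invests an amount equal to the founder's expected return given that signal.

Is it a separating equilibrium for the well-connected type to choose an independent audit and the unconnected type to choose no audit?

Under separation the VC infers type exactly: audit → well-connected (pays 207), no audit → unconnected (pays 121).
Well-connected: audit gives 207 − 17 = 190; no audit gives 121 − 19 = 102. No deviation. ✓
Unconnected: no audit gives 121 − 17 = 104; audit gives 207 − 37 = 170. Would deviate. ✗

No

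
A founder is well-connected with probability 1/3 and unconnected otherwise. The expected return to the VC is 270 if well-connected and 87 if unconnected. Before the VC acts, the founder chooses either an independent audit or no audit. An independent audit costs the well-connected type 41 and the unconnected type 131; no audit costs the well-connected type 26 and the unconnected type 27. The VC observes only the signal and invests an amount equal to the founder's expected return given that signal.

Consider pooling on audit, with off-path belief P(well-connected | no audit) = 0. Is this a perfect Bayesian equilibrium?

At the pooled signal (audit) the VC holds the prior 1/3 and pays 1/3·270 + 2/3·87 = 148. Off-path (no audit) belief 0 gives 0·270 + 1·87 = 87.
Well-connected: audit gives 148 − 41 = 107; no audit gives 87 − 26 = 61. Stays. ✓
Unconnected: audit gives 148 − 131 = 17; no audit gives 87 − 27 = 60. Deviates. ✗

No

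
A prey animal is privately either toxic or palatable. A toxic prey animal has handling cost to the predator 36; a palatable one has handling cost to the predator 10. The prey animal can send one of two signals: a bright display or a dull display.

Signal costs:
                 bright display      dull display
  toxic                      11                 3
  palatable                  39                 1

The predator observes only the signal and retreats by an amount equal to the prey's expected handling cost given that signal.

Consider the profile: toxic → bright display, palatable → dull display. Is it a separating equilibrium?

Under separation the predator infers type exactly: bright display → toxic (pays 36), dull display → palatable (pays 10).
Toxic: bright display gives 36 − 11 = 25; dull display gives 10 − 3 = 7. No deviation. ✓
Palatable: dull display gives 10 − 1 = 9; bright display gives 36 − 39 = -3. No deviation. ✓
Neither type gains from mimicking the other.

Yes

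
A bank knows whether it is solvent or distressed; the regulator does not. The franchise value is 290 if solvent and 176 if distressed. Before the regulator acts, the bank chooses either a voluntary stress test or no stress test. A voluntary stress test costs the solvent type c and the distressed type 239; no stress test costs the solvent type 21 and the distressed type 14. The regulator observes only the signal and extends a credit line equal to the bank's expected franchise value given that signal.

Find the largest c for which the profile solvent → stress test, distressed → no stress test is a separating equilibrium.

135

Under separation: stress test → solvent (pays 290); no stress test → distressed (pays 176).
Distressed: 176 − 14 = 162 ≥ 290 − 239 = 51. Holds regardless of c. ✓
Solvent: 290 − c ≥ 176 − 21, so c ≤ 290 − 155 = 135.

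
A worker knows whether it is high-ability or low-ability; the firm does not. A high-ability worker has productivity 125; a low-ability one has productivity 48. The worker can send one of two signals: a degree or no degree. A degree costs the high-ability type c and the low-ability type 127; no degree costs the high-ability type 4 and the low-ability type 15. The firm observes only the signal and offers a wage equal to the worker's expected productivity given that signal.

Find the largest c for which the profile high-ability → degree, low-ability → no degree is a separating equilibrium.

Under separation: degree → high-ability (pays 125); no degree → low-ability (pays 48).
Low-ability: 48 − 15 = 33 ≥ 125 − 127 = -2. Holds regardless of c. ✓
High-ability: 125 − c ≥ 48 − 4, so c ≤ 125 − 44 = 81.

81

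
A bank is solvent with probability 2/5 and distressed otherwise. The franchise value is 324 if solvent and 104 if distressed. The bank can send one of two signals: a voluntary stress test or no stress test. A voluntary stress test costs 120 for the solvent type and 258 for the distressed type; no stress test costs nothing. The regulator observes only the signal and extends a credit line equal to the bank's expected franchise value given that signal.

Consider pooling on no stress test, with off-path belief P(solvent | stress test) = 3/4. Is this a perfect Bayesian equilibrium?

On the equilibrium path (no stress test) the regulator holds the prior 2/5 and pays 2/5·324 + 3/5·104 = 192. Off-path (stress test) belief 3/4 gives 3/4·324 + 1/4·104 = 269.
Solvent: no stress test gives 192 − 0 = 192; stress test gives 269 − 120 = 149. Stays. ✓
Distressed: no stress test gives 192 − 0 = 192; stress test gives 269 − 258 = 11. Stays. ✓
Beliefs are Bayes-consistent on-path and both types best-respond.

Yes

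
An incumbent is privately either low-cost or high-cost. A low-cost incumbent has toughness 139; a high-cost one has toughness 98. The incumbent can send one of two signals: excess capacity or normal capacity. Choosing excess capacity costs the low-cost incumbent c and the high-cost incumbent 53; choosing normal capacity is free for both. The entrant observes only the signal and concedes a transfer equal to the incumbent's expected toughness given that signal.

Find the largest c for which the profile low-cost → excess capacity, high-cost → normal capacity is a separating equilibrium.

41

Under separation: excess capacity → low-cost (pays 139); normal capacity → high-cost (pays 98).
High-cost: 98 − 0 = 98 ≥ 139 − 53 = 86. Holds regardless of c. ✓
Low-cost: 139 − c ≥ 98 − 0, so c ≤ 139 − 98 = 41.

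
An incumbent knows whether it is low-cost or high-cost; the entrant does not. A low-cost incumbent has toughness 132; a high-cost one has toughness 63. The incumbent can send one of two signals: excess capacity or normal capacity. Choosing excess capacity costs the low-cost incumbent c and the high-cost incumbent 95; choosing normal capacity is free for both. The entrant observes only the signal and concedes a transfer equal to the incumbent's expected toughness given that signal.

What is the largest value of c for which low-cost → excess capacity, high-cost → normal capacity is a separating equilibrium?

Under separation: excess capacity → low-cost (pays 132); normal capacity → high-cost (pays 63).
High-cost: 63 − 0 = 63 ≥ 132 − 95 = 37. Holds regardless of c. ✓
Low-cost: 132 − c ≥ 63 − 0, so c ≤ 132 − 63 = 69.

69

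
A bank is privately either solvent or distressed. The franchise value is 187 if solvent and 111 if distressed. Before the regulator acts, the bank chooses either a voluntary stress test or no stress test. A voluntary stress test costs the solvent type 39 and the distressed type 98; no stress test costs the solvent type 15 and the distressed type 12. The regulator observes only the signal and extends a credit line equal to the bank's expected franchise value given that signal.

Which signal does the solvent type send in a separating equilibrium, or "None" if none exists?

Try solvent → stress test, distressed → no stress test:
  If types separate, stress test earns payment 187 and no stress test earns 111.
  Solvent: stress test gives 187 − 39 = 148; no stress test gives 111 − 15 = 96. No deviation. ✓
  Distressed: no stress test gives 111 − 12 = 99; stress test gives 187 − 98 = 89. No deviation. ✓
Both hold — the solvent type sends stress test.

stress test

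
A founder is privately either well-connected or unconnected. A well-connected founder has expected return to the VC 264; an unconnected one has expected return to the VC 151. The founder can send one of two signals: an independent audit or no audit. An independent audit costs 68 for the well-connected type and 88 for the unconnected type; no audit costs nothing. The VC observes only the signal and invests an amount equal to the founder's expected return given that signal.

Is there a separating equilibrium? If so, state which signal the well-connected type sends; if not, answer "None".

Try well-connected → audit, unconnected → no audit:
  Under separation the VC infers type exactly: audit → well-connected (pays 264), no audit → unconnected (pays 151).
  Well-connected: audit gives 264 − 68 = 196; no audit gives 151 − 0 = 151. No deviation. ✓
  Unconnected: no audit gives 151 − 0 = 151; audit gives 264 − 88 = 176. Would deviate. ✗
Try well-connected → no audit, unconnected → audit:
  Under separation the VC infers type exactly: no audit → well-connected (pays 264), audit → unconnected (pays 151).
  Well-connected: no audit gives 264 − 0 = 264; audit gives 151 − 68 = 83. No deviation. ✓
  Unconnected: audit gives 151 − 88 = 63; no audit gives 264 − 0 = 264. Would deviate. ✗
Neither assignment is incentive-compatible.

None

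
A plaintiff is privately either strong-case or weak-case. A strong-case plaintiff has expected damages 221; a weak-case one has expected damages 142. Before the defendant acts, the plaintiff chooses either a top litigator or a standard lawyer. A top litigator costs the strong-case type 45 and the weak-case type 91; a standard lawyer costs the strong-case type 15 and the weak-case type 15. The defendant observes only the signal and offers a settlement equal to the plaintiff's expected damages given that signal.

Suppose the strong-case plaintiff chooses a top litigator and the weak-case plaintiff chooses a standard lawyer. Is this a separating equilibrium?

If types separate, top litigator earns payment 221 and standard lawyer earns 142.
Strong-case: top litigator gives 221 − 45 = 176; standard lawyer gives 142 − 15 = 127. No deviation. ✓
Weak-case: standard lawyer gives 142 − 15 = 127; top litigator gives 221 − 91 = 130. Would deviate. ✗

No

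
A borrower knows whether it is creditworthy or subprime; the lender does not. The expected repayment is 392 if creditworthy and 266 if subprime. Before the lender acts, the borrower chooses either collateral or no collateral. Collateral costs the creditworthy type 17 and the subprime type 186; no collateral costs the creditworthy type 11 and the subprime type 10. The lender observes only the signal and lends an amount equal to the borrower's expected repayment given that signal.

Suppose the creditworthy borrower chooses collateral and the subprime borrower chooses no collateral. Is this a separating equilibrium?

If types separate, collateral earns payment 392 and no collateral earns 266.
Creditworthy: collateral gives 392 − 17 = 375; no collateral gives 266 − 11 = 255. No deviation. ✓
Subprime: no collateral gives 266 − 10 = 256; collateral gives 392 − 186 = 206. No deviation. ✓
Both incentive constraints hold.

Yes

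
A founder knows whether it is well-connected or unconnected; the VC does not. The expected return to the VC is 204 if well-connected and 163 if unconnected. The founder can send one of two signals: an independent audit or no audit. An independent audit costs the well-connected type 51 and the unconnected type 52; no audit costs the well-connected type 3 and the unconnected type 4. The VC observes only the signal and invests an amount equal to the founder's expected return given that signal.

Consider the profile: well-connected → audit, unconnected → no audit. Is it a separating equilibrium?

If types separate, audit earns payment 204 and no audit earns 163.
Well-connected: audit gives 204 − 51 = 153; no audit gives 163 − 3 = 160. Would deviate. ✗
Unconnected: no audit gives 163 − 4 = 159; audit gives 204 − 52 = 152. No deviation. ✓

No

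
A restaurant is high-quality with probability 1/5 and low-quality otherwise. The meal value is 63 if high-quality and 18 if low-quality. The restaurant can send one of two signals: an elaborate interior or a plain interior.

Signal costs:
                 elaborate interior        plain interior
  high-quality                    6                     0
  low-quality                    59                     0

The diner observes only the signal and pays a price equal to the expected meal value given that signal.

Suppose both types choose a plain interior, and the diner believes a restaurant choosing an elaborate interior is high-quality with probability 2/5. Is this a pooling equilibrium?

At the pooled signal (plain interior) the diner holds the prior 1/5 and pays 1/5·63 + 4/5·18 = 27. Off-path (elaborate interior) belief 2/5 gives 2/5·63 + 3/5·18 = 36.
High-quality: plain interior gives 27 − 0 = 27; elaborate interior gives 36 − 6 = 30. Deviates. ✗
Low-quality: plain interior gives 27 − 0 = 27; elaborate interior gives 36 − 59 = -23. Stays. ✓

No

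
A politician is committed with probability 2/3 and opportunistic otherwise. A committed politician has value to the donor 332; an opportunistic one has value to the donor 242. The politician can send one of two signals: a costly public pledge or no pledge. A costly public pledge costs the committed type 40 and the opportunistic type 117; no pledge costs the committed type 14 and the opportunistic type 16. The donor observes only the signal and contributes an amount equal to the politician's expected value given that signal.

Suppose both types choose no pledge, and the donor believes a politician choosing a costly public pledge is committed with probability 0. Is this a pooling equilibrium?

At the pooled signal (no pledge) the donor holds the prior 2/3 and pays 2/3·332 + 1/3·242 = 302. Off-path (pledge) belief 0 gives 0·332 + 1·242 = 242.
Committed: no pledge gives 302 − 14 = 288; pledge gives 242 − 40 = 202. Stays. ✓
Opportunistic: no pledge gives 302 − 16 = 286; pledge gives 242 − 117 = 125. Stays. ✓

Yes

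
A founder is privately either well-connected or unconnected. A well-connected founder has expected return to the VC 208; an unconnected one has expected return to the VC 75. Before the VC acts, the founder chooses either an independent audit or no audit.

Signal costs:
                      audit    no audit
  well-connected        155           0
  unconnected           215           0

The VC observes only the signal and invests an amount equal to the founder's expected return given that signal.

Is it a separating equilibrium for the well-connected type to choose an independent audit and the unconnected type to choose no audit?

No

If types separate, audit earns payment 208 and no audit earns 75.
Well-connected: audit gives 208 − 155 = 53; no audit gives 75 − 0 = 75. Would deviate. ✗
Unconnected: no audit gives 75 − 0 = 75; audit gives 208 − 215 = -7. No deviation. ✓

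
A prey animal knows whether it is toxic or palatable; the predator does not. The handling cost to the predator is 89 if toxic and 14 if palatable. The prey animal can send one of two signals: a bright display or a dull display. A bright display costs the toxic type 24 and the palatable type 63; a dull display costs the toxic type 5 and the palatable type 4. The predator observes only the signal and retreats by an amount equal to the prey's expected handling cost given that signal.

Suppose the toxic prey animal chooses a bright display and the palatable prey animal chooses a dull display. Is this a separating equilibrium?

If types separate, bright display earns payment 89 and dull display earns 14.
Toxic: bright display gives 89 − 24 = 65; dull display gives 14 − 5 = 9. No deviation. ✓
Palatable: dull display gives 14 − 4 = 10; bright display gives 89 − 63 = 26. Would deviate. ✗

No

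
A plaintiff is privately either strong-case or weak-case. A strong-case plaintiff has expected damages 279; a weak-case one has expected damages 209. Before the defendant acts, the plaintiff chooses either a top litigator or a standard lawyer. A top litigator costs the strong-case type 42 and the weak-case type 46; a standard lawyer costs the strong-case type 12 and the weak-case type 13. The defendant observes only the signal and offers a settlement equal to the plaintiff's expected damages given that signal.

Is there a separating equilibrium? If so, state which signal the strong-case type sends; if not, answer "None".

Try strong-case → top litigator, weak-case → standard lawyer:
  If types separate, top litigator earns payment 279 and standard lawyer earns 209.
  Strong-case: top litigator gives 279 − 42 = 237; standard lawyer gives 209 − 12 = 197. No deviation. ✓
  Weak-case: standard lawyer gives 209 − 13 = 196; top litigator gives 279 − 46 = 233. Would deviate. ✗
Try strong-case → standard lawyer, weak-case → top litigator:
  If types separate, standard lawyer earns payment 279 and top litigator earns 209.
  Strong-case: standard lawyer gives 279 − 12 = 267; top litigator gives 209 − 42 = 167. No deviation. ✓
  Weak-case: top litigator gives 209 − 46 = 163; standard lawyer gives 279 − 13 = 266. Would deviate. ✗
Neither assignment is incentive-compatible.

None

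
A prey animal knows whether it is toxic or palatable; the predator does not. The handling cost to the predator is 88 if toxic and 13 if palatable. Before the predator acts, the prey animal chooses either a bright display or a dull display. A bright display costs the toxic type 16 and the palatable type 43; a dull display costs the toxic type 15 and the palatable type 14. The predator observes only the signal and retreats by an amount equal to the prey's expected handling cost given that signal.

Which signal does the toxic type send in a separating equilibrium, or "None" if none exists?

None

Try toxic → bright display, palatable → dull display:
  If types separate, bright display earns payment 88 and dull display earns 13.
  Toxic: bright display gives 88 − 16 = 72; dull display gives 13 − 15 = -2. No deviation. ✓
  Palatable: dull display gives 13 − 14 = -1; bright display gives 88 − 43 = 45. Would deviate. ✗
Try toxic → dull display, palatable → bright display:
  If types separate, dull display earns payment 88 and bright display earns 13.
  Toxic: dull display gives 88 − 15 = 73; bright display gives 13 − 16 = -3. No deviation. ✓
  Palatable: bright display gives 13 − 43 = -30; dull display gives 88 − 14 = 74. Would deviate. ✗
Neither assignment is incentive-compatible.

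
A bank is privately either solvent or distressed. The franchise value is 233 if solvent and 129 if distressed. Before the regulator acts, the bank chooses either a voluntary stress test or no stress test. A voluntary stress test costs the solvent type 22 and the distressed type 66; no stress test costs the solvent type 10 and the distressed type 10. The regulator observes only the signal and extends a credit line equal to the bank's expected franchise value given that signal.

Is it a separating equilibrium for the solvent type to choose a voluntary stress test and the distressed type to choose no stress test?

If types separate, stress test earns payment 233 and no stress test earns 129.
Solvent: stress test gives 233 − 22 = 211; no stress test gives 129 − 10 = 119. No deviation. ✓
Distressed: no stress test gives 129 − 10 = 119; stress test gives 233 − 66 = 167. Would deviate. ✗

No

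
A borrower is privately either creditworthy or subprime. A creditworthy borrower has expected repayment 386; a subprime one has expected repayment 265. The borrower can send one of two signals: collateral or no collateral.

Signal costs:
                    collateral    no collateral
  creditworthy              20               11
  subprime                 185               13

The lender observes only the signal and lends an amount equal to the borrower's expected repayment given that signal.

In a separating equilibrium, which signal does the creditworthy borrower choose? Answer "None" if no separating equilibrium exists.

collateral

Try creditworthy → collateral, subprime → no collateral:
  If types separate, collateral earns payment 386 and no collateral earns 265.
  Creditworthy: collateral gives 386 − 20 = 366; no collateral gives 265 − 11 = 254. No deviation. ✓
  Subprime: no collateral gives 265 − 13 = 252; collateral gives 386 − 185 = 201. No deviation. ✓
Both hold — the creditworthy type sends collateral.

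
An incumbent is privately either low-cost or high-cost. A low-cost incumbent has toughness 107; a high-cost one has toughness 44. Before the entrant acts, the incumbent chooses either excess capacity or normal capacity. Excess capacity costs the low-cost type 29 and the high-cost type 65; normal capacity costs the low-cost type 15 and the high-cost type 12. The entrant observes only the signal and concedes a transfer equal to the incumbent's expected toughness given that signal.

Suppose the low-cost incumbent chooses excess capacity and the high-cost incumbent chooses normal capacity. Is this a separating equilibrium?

No

Under separation the entrant infers type exactly: excess capacity → low-cost (pays 107), normal capacity → high-cost (pays 44).
Low-cost: excess capacity gives 107 − 29 = 78; normal capacity gives 44 − 15 = 29. No deviation. ✓
High-cost: normal capacity gives 44 − 12 = 32; excess capacity gives 107 − 65 = 42. Would deviate. ✗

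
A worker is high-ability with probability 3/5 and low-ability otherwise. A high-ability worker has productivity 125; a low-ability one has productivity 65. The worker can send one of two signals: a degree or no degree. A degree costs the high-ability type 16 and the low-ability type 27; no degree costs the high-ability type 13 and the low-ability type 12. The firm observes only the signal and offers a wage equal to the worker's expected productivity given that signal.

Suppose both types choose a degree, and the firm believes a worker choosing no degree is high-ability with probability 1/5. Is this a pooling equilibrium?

Yes

On the equilibrium path (degree) the firm holds the prior 3/5 and pays 3/5·125 + 2/5·65 = 101. Off-path (no degree) belief 1/5 gives 1/5·125 + 4/5·65 = 77.
High-ability: degree gives 101 − 16 = 85; no degree gives 77 − 13 = 64. Stays. ✓
Low-ability: degree gives 101 − 27 = 74; no degree gives 77 − 12 = 65. Stays. ✓
Beliefs are Bayes-consistent on-path and both types best-respond.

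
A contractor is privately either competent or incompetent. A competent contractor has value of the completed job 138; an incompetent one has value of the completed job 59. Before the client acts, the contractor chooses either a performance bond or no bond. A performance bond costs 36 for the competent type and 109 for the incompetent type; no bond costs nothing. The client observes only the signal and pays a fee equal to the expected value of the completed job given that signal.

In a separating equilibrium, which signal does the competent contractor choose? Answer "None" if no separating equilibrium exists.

Try competent → bond, incompetent → no bond:
  If types separate, bond earns payment 138 and no bond earns 59.
  Competent: bond gives 138 − 36 = 102; no bond gives 59 − 0 = 59. No deviation. ✓
  Incompetent: no bond gives 59 − 0 = 59; bond gives 138 − 109 = 29. No deviation. ✓
Both hold — the competent type sends bond.

bond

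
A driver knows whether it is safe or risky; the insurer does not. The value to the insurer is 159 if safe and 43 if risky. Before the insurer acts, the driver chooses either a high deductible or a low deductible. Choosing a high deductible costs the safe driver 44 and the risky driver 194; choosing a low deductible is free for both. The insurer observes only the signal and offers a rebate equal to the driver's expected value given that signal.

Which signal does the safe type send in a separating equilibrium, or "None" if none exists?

high deductible

Try safe → high deductible, risky → low deductible:
  Under separation the insurer infers type exactly: high deductible → safe (pays 159), low deductible → risky (pays 43).
  Safe: high deductible gives 159 − 44 = 115; low deductible gives 43 − 0 = 43. No deviation. ✓
  Risky: low deductible gives 43 − 0 = 43; high deductible gives 159 − 194 = -35. No deviation. ✓
Both hold — the safe type sends high deductible.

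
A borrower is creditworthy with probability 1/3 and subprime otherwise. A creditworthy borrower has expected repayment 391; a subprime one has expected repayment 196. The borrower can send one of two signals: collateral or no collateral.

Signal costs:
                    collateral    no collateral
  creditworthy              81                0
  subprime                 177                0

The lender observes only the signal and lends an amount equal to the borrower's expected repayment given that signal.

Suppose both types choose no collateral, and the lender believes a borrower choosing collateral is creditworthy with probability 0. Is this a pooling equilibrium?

Yes

On the equilibrium path (no collateral) the lender holds the prior 1/3 and pays 1/3·391 + 2/3·196 = 261. Off-path (collateral) belief 0 gives 0·391 + 1·196 = 196.
Creditworthy: no collateral gives 261 − 0 = 261; collateral gives 196 − 81 = 115. Stays. ✓
Subprime: no collateral gives 261 − 0 = 261; collateral gives 196 − 177 = 19. Stays. ✓
Beliefs are Bayes-consistent on-path and both types best-respond.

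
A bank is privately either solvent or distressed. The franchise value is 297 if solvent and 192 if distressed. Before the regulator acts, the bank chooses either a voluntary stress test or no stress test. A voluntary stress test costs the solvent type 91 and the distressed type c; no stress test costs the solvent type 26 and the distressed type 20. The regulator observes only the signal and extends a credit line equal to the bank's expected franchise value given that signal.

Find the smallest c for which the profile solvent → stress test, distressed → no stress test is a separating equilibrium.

125

Under separation: stress test → solvent (pays 297); no stress test → distressed (pays 192).
Solvent: 297 − 91 = 206 ≥ 192 − 26 = 166. Holds regardless of c. ✓
Distressed: 192 − 20 ≥ 297 − c, so c ≥ 297 − 172 = 125.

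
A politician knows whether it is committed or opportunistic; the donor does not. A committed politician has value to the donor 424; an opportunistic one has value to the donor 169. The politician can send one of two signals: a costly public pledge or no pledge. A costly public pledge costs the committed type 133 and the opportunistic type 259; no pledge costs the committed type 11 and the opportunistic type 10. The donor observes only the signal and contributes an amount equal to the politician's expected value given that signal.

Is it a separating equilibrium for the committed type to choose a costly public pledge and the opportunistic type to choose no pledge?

If types separate, pledge earns payment 424 and no pledge earns 169.
Committed: pledge gives 424 − 133 = 291; no pledge gives 169 − 11 = 158. No deviation. ✓
Opportunistic: no pledge gives 169 − 10 = 159; pledge gives 424 − 259 = 165. Would deviate. ✗

No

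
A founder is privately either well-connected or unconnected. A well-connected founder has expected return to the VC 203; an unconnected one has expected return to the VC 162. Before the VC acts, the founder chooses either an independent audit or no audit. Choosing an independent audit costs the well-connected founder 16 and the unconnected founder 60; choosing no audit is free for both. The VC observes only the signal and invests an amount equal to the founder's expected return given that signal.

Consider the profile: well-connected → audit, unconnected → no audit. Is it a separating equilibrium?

Yes

Under separation the VC infers type exactly: audit → well-connected (pays 203), no audit → unconnected (pays 162).
Well-connected: audit gives 203 − 16 = 187; no audit gives 162 − 0 = 162. No deviation. ✓
Unconnected: no audit gives 162 − 0 = 162; audit gives 203 − 60 = 143. No deviation. ✓
Both incentive constraints hold.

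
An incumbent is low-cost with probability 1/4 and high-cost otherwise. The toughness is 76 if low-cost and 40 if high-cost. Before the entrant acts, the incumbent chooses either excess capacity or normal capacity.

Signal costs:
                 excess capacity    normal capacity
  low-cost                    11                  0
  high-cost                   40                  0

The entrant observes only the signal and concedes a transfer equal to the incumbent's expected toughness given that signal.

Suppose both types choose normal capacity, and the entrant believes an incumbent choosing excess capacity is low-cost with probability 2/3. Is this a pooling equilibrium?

No

On the equilibrium path (normal capacity) the entrant holds the prior 1/4 and pays 1/4·76 + 3/4·40 = 49. Off-path (excess capacity) belief 2/3 gives 2/3·76 + 1/3·40 = 64.
Low-cost: normal capacity gives 49 − 0 = 49; excess capacity gives 64 − 11 = 53. Deviates. ✗
High-cost: normal capacity gives 49 − 0 = 49; excess capacity gives 64 − 40 = 24. Stays. ✓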